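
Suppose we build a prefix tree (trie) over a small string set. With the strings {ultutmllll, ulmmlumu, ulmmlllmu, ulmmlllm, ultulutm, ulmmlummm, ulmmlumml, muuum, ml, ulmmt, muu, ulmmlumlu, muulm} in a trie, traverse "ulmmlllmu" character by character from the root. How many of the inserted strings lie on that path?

2

Traverse "ulmmlllmu" character by character; count nodes along the way that are marked as word ends.
Prefixes of the query that are stored words: "ulmmlllm", "ulmmlllmu"
Count: 2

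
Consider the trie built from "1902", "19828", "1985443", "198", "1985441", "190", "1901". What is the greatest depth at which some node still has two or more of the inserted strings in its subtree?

Equivalently: take the maximum, over all pairs, of their longest common prefix length.
e.g. "1985441" and "1985443" share the prefix "198544" of length 6; no pair shares a longer one.
Longest shared-prefix length: 6

6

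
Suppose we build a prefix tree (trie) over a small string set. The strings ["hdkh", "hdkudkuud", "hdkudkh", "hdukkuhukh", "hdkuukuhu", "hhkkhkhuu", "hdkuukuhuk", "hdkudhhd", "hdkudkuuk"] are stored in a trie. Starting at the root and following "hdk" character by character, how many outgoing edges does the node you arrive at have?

2

Follow the path "hdk" to its node, then look at its outgoing edges.
Distinct next characters after "hdk": h, u.
That node has 2 child edges.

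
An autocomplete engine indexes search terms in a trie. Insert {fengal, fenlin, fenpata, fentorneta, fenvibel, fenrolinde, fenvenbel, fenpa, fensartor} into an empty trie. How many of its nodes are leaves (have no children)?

A leaf is a node with no children — equivalently, the end of a word that is not a proper prefix of any other stored word.
Those words: "fengal", "fenlin", "fenpata", "fenrolinde", "fensartor", "fentorneta", "fenvenbel", "fenvibel"
Leaf count: 8

8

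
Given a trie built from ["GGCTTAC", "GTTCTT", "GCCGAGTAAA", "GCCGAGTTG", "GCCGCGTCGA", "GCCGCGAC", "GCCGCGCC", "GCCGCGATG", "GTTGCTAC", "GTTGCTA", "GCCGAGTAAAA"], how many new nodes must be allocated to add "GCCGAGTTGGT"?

"GCCGAGTTG" is already a path in the trie; the remaining "GT" must be added.
Each of the 2 remaining characters creates one node.

2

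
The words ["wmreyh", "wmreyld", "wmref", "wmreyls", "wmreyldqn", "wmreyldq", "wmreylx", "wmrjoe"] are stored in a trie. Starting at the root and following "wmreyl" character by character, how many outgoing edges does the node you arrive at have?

3

Follow the path "wmreyl" to its node, then look at its outgoing edges.
Distinct next characters after "wmreyl": d, s, x.
That node has 3 child edges.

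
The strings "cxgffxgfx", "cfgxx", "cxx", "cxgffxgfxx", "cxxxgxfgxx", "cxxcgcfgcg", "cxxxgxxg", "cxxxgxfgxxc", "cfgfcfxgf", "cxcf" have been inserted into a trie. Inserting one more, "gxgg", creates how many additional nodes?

4

"gxgg" shares no prefix with any stored word, so all 4 characters open new nodes.
4 − 0 = 4 new nodes.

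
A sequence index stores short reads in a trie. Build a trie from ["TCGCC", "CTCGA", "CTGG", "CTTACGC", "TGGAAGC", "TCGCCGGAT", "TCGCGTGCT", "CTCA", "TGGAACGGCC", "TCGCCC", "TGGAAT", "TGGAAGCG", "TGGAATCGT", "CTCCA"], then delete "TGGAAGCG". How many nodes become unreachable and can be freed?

Walk "TGGAAGCG" from the leaf back toward the root, removing each node that no remaining word uses.
The suffix "G" (1 node) is used only by "TGGAAGCG"; "TGGAAGC" is itself a stored word, so pruning stops there.
Nodes removed: 1

1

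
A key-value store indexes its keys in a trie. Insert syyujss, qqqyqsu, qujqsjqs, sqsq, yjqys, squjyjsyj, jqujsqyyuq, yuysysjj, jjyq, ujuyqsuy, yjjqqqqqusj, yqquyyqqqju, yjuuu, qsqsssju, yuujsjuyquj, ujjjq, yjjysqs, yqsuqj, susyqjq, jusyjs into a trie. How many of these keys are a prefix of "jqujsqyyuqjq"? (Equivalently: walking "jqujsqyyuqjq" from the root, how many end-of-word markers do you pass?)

Check each prefix of "jqujsqyyuqjq" against the stored set — each match is an end-marker on the path.
Prefixes of the query that are stored words: "jqujsqyyuq"
Count: 1

1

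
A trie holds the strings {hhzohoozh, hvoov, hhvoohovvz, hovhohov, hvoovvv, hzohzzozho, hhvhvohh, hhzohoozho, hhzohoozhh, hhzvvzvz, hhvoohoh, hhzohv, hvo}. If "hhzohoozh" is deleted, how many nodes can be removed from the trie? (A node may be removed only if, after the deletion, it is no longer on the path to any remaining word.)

A node on "hhzohoozh"'s path can go only if nothing else ends at it or branches off below it.
Every node on "hhzohoozh" is still needed (e.g. by "hhzohoozho"), so nothing is freed.
Nodes removed: 0

0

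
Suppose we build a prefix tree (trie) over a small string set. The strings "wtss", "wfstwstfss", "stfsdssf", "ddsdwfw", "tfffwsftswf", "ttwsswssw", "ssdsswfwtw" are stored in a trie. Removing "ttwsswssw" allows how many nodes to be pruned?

A node on "ttwsswssw"'s path can go only if nothing else ends at it or branches off below it.
The suffix "twsswssw" (8 nodes) is used only by "ttwsswssw"; the node for "t" still has the child "f", so pruning stops there.
Nodes removed: 8

8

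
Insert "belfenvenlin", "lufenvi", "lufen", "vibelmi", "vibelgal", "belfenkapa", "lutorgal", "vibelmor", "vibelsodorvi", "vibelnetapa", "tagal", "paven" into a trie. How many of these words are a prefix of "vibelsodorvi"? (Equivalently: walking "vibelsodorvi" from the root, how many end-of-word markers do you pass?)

1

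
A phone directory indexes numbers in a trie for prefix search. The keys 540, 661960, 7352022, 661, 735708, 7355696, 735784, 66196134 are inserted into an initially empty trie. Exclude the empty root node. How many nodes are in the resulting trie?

Trie structure (* marks end of a word):
(root)
├─ 5
│  └─ 4
│     └─ 0 *
├─ 6
│  └─ 6
│     └─ 1 *
│        └─ 9
│           └─ 6
│              ├─ 0 *
│              └─ 1
│                 └─ 3
│                    └─ 4 *
└─ 7
   └─ 3
      └─ 5
         ├─ 2
         │  └─ 0
         │     └─ 2
         │        └─ 2 *
         ├─ 5
         │  └─ 6
         │     └─ 9
         │        └─ 6 *
         └─ 7
            ├─ 0
            │  └─ 8 *
            └─ 8
               └─ 4 *
Counting every labelled node above: 28.

28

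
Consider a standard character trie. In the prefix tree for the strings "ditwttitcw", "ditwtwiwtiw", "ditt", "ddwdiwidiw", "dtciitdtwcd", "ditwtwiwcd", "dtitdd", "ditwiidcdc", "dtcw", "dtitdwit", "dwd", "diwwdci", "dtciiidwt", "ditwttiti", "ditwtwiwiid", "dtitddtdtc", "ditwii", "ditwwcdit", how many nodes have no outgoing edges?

16

A leaf is a node with no children — equivalently, the end of a word that is not a proper prefix of any other stored word.
Those words: "ddwdiwidiw", "ditt", "ditwiidcdc", "ditwttitcw", "ditwttiti", "ditwtwiwcd", "ditwtwiwiid", "ditwtwiwtiw", "ditwwcdit", "diwwdci", "dtciiidwt", "dtciitdtwcd", "dtcw", "dtitddtdtc", "dtitdwit", "dwd"
Leaf count: 16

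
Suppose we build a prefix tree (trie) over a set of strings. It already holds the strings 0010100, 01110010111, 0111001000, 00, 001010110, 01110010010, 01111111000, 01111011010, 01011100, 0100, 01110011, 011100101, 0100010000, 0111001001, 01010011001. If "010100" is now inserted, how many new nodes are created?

0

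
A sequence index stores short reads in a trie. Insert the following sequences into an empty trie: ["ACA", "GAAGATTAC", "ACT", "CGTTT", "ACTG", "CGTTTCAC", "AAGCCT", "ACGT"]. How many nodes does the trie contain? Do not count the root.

29

Trie structure (* marks end of a word):
(root)
├─ A
│  ├─ A
│  │  └─ G
│  │     └─ C
│  │        └─ C
│  │           └─ T *
│  └─ C
│     ├─ A *
│     ├─ G
│     │  └─ T *
│     └─ T *
│        └─ G *
├─ C
│  └─ G
│     └─ T
│        └─ T
│           └─ T *
│              └─ C
│                 └─ A
│                    └─ C *
└─ G
   └─ A
      └─ A
         └─ G
            └─ A
               └─ T
                  └─ T
                     └─ A
                        └─ C *
Counting every labelled node above: 29.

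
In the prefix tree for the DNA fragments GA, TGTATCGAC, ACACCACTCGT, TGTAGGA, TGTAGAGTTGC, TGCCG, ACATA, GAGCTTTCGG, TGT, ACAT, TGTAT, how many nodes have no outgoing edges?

A leaf is a node with no children — equivalently, the end of a word that is not a proper prefix of any other stored word.
Those words: "ACACCACTCGT", "ACATA", "GAGCTTTCGG", "TGCCG", "TGTAGAGTTGC", "TGTAGGA", "TGTATCGAC"
Leaf count: 7

7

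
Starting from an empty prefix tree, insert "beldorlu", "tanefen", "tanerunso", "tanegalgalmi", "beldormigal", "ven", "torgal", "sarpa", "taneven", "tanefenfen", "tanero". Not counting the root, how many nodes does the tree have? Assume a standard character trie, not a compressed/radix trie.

53

Count nodes per top-level branch (shared prefixes stored once):
  'b'-branch (beldorlu, beldormigal): 13 nodes
  's'-branch (sarpa): 5 nodes
  't'-branch (tanefen, tanefenfen, tanegalgalmi, tanero, tanerunso, taneven, torgal): 32 nodes
  'v'-branch (ven): 3 nodes
Sum: 53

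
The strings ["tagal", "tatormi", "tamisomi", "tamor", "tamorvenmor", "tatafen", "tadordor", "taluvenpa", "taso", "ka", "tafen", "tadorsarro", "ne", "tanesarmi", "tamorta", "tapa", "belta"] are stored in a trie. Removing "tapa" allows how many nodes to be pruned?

After clearing the end-marker at "tapa", prune upward until reaching a node still needed by another word.
The suffix "pa" (2 nodes) is used only by "tapa"; the node for "ta" still has the child "g", so pruning stops there.
Nodes removed: 2

2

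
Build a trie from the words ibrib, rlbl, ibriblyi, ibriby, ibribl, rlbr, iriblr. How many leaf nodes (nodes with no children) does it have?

5

Leaves are exactly the stored words that no other stored word extends.
Those words: "ibriblyi", "ibriby", "iriblr", "rlbl", "rlbr"
Leaf count: 5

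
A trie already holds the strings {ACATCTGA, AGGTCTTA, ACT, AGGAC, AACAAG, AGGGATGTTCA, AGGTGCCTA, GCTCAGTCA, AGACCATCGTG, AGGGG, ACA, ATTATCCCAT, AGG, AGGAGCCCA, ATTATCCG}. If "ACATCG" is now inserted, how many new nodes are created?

The longest prefix of "ACATCG" already in the trie is "ACATC" (length 5).
Each of the 1 remaining characters creates one node.

1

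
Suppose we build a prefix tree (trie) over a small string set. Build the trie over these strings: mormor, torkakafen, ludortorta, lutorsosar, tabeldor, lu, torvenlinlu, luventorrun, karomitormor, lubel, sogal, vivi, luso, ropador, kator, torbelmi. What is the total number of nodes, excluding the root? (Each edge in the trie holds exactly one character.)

99

Trace insertions, counting only characters that open a new branch:
  "mormor" → 6 new (m, o, r, m, o, r)
  "torkakafen" → 10 new (t, o, r, k, a, k, a, f, e, n)
  "ludortorta" → 10 new (l, u, d, o, r, t, o, r, t, a)
  "lutorsosar" → prefix "lu" already present; 8 new (t, o, r, s, o, s, a, r)
  "tabeldor" → prefix "t" already present; 7 new (a, b, e, l, d, o, r)
  "lu" → prefix "lu" already present; 0 new (none)
  "torvenlinlu" → prefix "tor" already present; 8 new (v, e, n, l, i, n, l, u)
  "luventorrun" → prefix "lu" already present; 9 new (v, e, n, t, o, r, r, u, n)
  "karomitormor" → 12 new (k, a, r, o, m, i, t, o, r, m, o, r)
  "lubel" → prefix "lu" already present; 3 new (b, e, l)
  "sogal" → 5 new (s, o, g, a, l)
  "vivi" → 4 new (v, i, v, i)
  "luso" → prefix "lu" already present; 2 new (s, o)
  "ropador" → 7 new (r, o, p, a, d, o, r)
  "kator" → prefix "ka" already present; 3 new (t, o, r)
  "torbelmi" → prefix "tor" already present; 5 new (b, e, l, m, i)
Total nodes = 6 + 10 + 10 + 8 + 7 + 0 + 8 + 9 + 12 + 3 + 5 + 4 + 2 + 7 + 3 + 5 = 99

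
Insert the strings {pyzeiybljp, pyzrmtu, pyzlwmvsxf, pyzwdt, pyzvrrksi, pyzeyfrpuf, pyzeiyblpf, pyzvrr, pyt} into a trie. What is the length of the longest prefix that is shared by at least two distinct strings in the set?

The deepest shared node is where two words last agree before diverging.
"pyzeiybljp" and "pyzeiyblpf" agree on "pyzeiybl" (8 characters) before diverging; nothing deeper is shared.
Longest shared-prefix length: 8

8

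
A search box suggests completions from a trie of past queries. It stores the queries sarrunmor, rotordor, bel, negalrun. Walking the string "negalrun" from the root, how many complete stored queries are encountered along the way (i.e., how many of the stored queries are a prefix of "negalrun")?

1

Traverse "negalrun" character by character; count nodes along the way that are marked as word ends.
Prefixes of the query that are stored words: "negalrun"
Count: 1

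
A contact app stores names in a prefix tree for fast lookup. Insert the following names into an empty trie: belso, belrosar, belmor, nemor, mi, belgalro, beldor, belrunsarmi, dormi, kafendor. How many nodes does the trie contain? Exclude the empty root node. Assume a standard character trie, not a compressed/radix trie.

Trace insertions, counting only characters that open a new branch:
  "belso" → 5 new (b, e, l, s, o)
  "belrosar" → prefix "bel" already present; 5 new (r, o, s, a, r)
  "belmor" → prefix "bel" already present; 3 new (m, o, r)
  "nemor" → 5 new (n, e, m, o, r)
  "mi" → 2 new (m, i)
  "belgalro" → prefix "bel" already present; 5 new (g, a, l, r, o)
  "beldor" → prefix "bel" already present; 3 new (d, o, r)
  "belrunsarmi" → prefix "belr" already present; 7 new (u, n, s, a, r, m, i)
  "dormi" → 5 new (d, o, r, m, i)
  "kafendor" → 8 new (k, a, f, e, n, d, o, r)
Total nodes = 5 + 5 + 3 + 5 + 2 + 5 + 3 + 7 + 5 + 8 = 48

48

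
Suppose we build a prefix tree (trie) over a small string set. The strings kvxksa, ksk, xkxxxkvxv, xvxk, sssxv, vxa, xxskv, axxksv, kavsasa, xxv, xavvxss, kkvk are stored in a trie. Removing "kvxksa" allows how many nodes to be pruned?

5

After clearing the end-marker at "kvxksa", prune upward until reaching a node still needed by another word.
The suffix "vxksa" (5 nodes) is used only by "kvxksa"; the node for "k" still has the child "s", so pruning stops there.
Nodes removed: 5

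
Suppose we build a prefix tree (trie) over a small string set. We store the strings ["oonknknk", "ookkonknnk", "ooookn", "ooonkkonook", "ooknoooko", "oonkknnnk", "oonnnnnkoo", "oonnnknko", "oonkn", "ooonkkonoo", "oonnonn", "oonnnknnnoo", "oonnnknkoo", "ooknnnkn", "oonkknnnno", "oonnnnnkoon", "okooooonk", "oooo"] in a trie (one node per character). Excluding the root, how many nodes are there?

Insert word by word; a character creates a node only if that edge doesn't already exist:
  "oonknknk" → 8 new (o, o, n, k, n, k, n, k)
  "ookkonknnk" → prefix "oo" already present; 8 new (k, k, o, n, k, n, n, k)
  "ooookn" → prefix "oo" already present; 4 new (o, o, k, n)
  "ooonkkonook" → prefix "ooo" already present; 8 new (n, k, k, o, n, o, o, k)
  "ooknoooko" → prefix "ook" already present; 6 new (n, o, o, o, k, o)
  "oonkknnnk" → prefix "oonk" already present; 5 new (k, n, n, n, k)
  "oonnnnnkoo" → prefix "oon" already present; 7 new (n, n, n, n, k, o, o)
  "oonnnknko" → prefix "oonnn" already present; 4 new (k, n, k, o)
  "oonkn" → prefix "oonkn" already present; 0 new (none)
  "ooonkkonoo" → prefix "ooonkkonoo" already present; 0 new (none)
  "oonnonn" → prefix "oonn" already present; 3 new (o, n, n)
  "oonnnknnnoo" → prefix "oonnnkn" already present; 4 new (n, n, o, o)
  "oonnnknkoo" → prefix "oonnnknko" already present; 1 new (o)
  "ooknnnkn" → prefix "ookn" already present; 4 new (n, n, k, n)
  "oonkknnnno" → prefix "oonkknnn" already present; 2 new (n, o)
  "oonnnnnkoon" → prefix "oonnnnnkoo" already present; 1 new (n)
  "okooooonk" → prefix "o" already present; 8 new (k, o, o, o, o, o, n, k)
  "oooo" → prefix "oooo" already present; 0 new (none)
Total nodes = 8 + 8 + 4 + 8 + 6 + 5 + 7 + 4 + 0 + 0 + 3 + 4 + 1 + 4 + 2 + 1 + 8 + 0 = 73

73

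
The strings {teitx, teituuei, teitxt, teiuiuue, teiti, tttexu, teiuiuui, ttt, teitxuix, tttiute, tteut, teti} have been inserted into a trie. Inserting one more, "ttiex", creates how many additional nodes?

3

The longest prefix of "ttiex" already in the trie is "tt" (length 2).
Each of the 3 remaining characters creates one node.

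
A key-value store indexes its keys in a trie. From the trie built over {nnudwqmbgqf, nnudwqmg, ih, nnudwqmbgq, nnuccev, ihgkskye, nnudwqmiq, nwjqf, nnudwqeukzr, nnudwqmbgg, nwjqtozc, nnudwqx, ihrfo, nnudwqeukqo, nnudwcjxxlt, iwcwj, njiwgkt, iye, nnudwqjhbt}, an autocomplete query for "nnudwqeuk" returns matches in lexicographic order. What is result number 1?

Filter for "nnudwqeuk…" and sort: "nnudwqeukqo", "nnudwqeukzr"
Position 1: nnudwqeukqo

nnudwqeukqo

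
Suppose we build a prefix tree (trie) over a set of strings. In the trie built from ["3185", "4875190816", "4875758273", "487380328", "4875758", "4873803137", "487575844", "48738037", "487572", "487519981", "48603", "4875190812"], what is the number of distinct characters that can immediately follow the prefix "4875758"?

2

The children of the "4875758" node are the distinct next characters among strings starting with "4875758".
Characters that immediately follow "4875758" among the stored strings: {2, 4}.
That node has 2 child edges.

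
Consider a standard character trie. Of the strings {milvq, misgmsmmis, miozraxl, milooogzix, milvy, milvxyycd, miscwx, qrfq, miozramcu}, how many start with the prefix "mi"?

Traverse to the node for "mi", then collect every word in that subtree.
Matches: "milooogzix", "milvq", "milvxyycd", "milvy", "miozramcu", "miozraxl", "miscwx", "misgmsmmis"
Count: 8

8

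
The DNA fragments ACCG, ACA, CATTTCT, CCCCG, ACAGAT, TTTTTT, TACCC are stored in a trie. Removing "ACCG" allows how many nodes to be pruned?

Walk "ACCG" from the leaf back toward the root, removing each node that no remaining word uses.
The suffix "CG" (2 nodes) is used only by "ACCG"; the node for "AC" still has the child "A", so pruning stops there.
Nodes removed: 2

2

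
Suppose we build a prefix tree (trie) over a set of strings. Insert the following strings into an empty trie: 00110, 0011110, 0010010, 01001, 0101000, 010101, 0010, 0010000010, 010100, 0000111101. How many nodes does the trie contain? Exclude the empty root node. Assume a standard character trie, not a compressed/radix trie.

Trie structure (* marks end of a word):
(root)
└─ 0
   ├─ 0
   │  ├─ 0
   │  │  └─ 0
   │  │     └─ 1
   │  │        └─ 1
   │  │           └─ 1
   │  │              └─ 1
   │  │                 └─ 0
   │  │                    └─ 1 *
   │  └─ 1
   │     ├─ 0 *
   │     │  └─ 0
   │     │     ├─ 0
   │     │     │  └─ 0
   │     │     │     └─ 0
   │     │     │        └─ 1
   │     │     │           └─ 0 *
   │     │     └─ 1
   │     │        └─ 0 *
   │     └─ 1
   │        ├─ 0 *
   │        └─ 1
   │           └─ 1
   │              └─ 0 *
   └─ 1
      └─ 0
         ├─ 0
         │  └─ 1 *
         └─ 1
            └─ 0
               ├─ 0 *
               │  └─ 0 *
               └─ 1 *
Counting every labelled node above: 34.

34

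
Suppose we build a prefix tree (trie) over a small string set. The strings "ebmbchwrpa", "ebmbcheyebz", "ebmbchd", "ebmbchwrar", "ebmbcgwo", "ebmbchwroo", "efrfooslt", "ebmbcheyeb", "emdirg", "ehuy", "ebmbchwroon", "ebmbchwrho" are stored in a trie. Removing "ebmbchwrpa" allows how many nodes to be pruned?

2

Walk "ebmbchwrpa" from the leaf back toward the root, removing each node that no remaining word uses.
The suffix "pa" (2 nodes) is used only by "ebmbchwrpa"; the node for "ebmbchwr" still has the child "a", so pruning stops there.
Nodes removed: 2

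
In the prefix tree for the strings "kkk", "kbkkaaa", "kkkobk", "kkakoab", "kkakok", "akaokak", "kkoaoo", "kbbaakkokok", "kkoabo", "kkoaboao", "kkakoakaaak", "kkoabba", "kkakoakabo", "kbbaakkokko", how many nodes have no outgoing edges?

12

A leaf is a node with no children — equivalently, the end of a word that is not a proper prefix of any other stored word.
Those words: "akaokak", "kbbaakkokko", "kbbaakkokok", "kbkkaaa", "kkakoab", "kkakoakaaak", "kkakoakabo", "kkakok", "kkkobk", "kkoabba", "kkoaboao", "kkoaoo"
Leaf count: 12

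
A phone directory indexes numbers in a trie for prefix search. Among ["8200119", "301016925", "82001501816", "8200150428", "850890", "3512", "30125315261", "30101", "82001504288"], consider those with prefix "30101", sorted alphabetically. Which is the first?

Filter for "30101…" and sort: "30101", "301016925"
Position 1: 30101

30101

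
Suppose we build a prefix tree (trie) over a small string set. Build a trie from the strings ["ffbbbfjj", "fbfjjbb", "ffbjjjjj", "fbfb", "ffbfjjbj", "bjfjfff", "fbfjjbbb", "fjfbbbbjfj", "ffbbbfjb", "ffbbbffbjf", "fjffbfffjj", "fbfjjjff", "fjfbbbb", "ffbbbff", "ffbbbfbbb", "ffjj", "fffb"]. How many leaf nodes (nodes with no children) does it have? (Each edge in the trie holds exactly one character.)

14

Leaves are exactly the stored words that no other stored word extends.
Those words: "bjfjfff", "fbfb", "fbfjjbbb", "fbfjjjff", "ffbbbfbbb", "ffbbbffbjf", "ffbbbfjb", "ffbbbfjj", "ffbfjjbj", "ffbjjjjj", "fffb", "ffjj", "fjfbbbbjfj", "fjffbfffjj"
Leaf count: 14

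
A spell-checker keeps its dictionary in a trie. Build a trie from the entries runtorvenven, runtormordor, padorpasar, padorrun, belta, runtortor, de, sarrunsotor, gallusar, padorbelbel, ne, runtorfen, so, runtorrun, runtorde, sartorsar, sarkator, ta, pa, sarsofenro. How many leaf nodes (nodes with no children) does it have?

19

Leaves are exactly the stored words that no other stored word extends.
Those words: "belta", "de", "gallusar", "ne", "padorbelbel", "padorpasar", "padorrun", "runtorde", "runtorfen", "runtormordor", "runtorrun", "runtortor", "runtorvenven", "sarkator", "sarrunsotor", "sarsofenro", "sartorsar", "so", "ta"
Leaf count: 19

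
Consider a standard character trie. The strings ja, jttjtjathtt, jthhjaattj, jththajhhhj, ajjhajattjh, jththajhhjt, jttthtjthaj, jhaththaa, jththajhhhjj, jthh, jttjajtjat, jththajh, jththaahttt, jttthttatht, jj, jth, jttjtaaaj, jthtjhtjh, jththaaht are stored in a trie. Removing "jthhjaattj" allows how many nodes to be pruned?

After clearing the end-marker at "jthhjaattj", prune upward until reaching a node still needed by another word.
The suffix "jaattj" (6 nodes) is used only by "jthhjaattj"; "jthh" is itself a stored word, so pruning stops there.
Nodes removed: 6

6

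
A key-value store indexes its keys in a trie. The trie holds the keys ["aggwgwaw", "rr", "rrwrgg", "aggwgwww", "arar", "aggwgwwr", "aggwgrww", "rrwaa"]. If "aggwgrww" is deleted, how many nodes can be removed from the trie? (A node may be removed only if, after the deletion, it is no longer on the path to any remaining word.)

3

A node on "aggwgrww"'s path can go only if nothing else ends at it or branches off below it.
The suffix "rww" (3 nodes) is used only by "aggwgrww"; the node for "aggwg" still has the child "w", so pruning stops there.
Nodes removed: 3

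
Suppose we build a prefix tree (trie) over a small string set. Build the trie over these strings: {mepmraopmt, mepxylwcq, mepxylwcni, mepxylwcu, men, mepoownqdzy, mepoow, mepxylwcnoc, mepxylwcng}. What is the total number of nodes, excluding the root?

For each word, the new-node count is its length minus the longest prefix already in the trie:
  "mepmraopmt" → 10 new (m, e, p, m, r, a, o, p, m, t)
  "mepxylwcq" → prefix "mep" already present; 6 new (x, y, l, w, c, q)
  "mepxylwcni" → prefix "mepxylwc" already present; 2 new (n, i)
  "mepxylwcu" → prefix "mepxylwc" already present; 1 new (u)
  "men" → prefix "me" already present; 1 new (n)
  "mepoownqdzy" → prefix "mep" already present; 8 new (o, o, w, n, q, d, z, y)
  "mepoow" → prefix "mepoow" already present; 0 new (none)
  "mepxylwcnoc" → prefix "mepxylwcn" already present; 2 new (o, c)
  "mepxylwcng" → prefix "mepxylwcn" already present; 1 new (g)
Total nodes = 10 + 6 + 2 + 1 + 1 + 8 + 0 + 2 + 1 = 31

31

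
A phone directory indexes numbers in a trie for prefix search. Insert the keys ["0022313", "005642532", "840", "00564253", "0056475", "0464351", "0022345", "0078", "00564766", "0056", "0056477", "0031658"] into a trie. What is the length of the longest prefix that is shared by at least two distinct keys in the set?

8

Equivalently: take the maximum, over all pairs, of their longest common prefix length.
"00564253" and "005642532" agree on "00564253" (8 characters) before diverging; nothing deeper is shared.
Longest shared-prefix length: 8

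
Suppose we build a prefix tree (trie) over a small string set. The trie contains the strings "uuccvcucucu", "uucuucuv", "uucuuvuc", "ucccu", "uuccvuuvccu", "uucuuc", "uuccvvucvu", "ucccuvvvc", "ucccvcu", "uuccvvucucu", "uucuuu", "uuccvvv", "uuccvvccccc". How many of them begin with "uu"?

Traverse to the node for "uu", then collect every word in that subtree.
Matches: "uuccvcucucu", "uuccvuuvccu", "uuccvvccccc", "uuccvvucucu", "uuccvvucvu", "uuccvvv", "uucuuc", "uucuucuv", "uucuuu", "uucuuvuc"
Count: 10

10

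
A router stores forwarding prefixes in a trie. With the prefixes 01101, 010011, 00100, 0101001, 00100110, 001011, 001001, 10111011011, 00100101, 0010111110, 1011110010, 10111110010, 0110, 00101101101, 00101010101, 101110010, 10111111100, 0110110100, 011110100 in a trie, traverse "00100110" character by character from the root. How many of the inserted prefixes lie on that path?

3

Walk "00100110" from the root; an end-of-word marker is hit whenever a stored word is a prefix of "00100110".
Prefixes of the query that are stored words: "00100", "001001", "00100110"
Count: 3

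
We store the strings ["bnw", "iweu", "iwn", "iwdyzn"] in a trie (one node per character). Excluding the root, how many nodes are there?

Trie structure (* marks end of a word):
(root)
├─ b
│  └─ n
│     └─ w *
└─ i
   └─ w
      ├─ d
      │  └─ y
      │     └─ z
      │        └─ n *
      ├─ e
      │  └─ u *
      └─ n *
Counting every labelled node above: 12.

12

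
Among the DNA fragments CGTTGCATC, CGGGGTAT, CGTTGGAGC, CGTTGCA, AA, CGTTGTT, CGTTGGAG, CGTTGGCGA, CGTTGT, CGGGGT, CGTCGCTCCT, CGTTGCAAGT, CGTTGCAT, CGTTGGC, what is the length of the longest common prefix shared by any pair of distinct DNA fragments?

8

Look for the deepest trie node that still has at least two words in its subtree.
e.g. "CGTTGCAT" and "CGTTGCATC" share the prefix "CGTTGCAT" of length 8; no pair shares a longer one.
Longest shared-prefix length: 8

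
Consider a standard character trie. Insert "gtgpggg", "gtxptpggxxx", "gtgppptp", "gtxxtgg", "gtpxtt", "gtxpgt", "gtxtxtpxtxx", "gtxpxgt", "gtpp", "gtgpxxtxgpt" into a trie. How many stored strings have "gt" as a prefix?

Walk to "gt"; the words in its subtree are exactly those with that prefix.
Matches: "gtgpggg", "gtgppptp", "gtgpxxtxgpt", "gtpp", "gtpxtt", "gtxpgt", "gtxptpggxxx", "gtxpxgt", "gtxtxtpxtxx", "gtxxtgg"
Count: 10

10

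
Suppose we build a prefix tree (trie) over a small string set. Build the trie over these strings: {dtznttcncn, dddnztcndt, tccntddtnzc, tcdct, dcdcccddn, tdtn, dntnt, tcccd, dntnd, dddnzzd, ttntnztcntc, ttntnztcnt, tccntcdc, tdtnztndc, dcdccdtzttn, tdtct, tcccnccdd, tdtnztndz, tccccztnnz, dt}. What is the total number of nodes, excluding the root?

91

Insert word by word; a character creates a node only if that edge doesn't already exist:
  "dtznttcncn" → 10 new (d, t, z, n, t, t, c, n, c, n)
  "dddnztcndt" → prefix "d" already present; 9 new (d, d, n, z, t, c, n, d, t)
  "tccntddtnzc" → 11 new (t, c, c, n, t, d, d, t, n, z, c)
  "tcdct" → prefix "tc" already present; 3 new (d, c, t)
  "dcdcccddn" → prefix "d" already present; 8 new (c, d, c, c, c, d, d, n)
  "tdtn" → prefix "t" already present; 3 new (d, t, n)
  "dntnt" → prefix "d" already present; 4 new (n, t, n, t)
  "tcccd" → prefix "tcc" already present; 2 new (c, d)
  "dntnd" → prefix "dntn" already present; 1 new (d)
  "dddnzzd" → prefix "dddnz" already present; 2 new (z, d)
  "ttntnztcntc" → prefix "t" already present; 10 new (t, n, t, n, z, t, c, n, t, c)
  "ttntnztcnt" → prefix "ttntnztcnt" already present; 0 new (none)
  "tccntcdc" → prefix "tccnt" already present; 3 new (c, d, c)
  "tdtnztndc" → prefix "tdtn" already present; 5 new (z, t, n, d, c)
  "dcdccdtzttn" → prefix "dcdcc" already present; 6 new (d, t, z, t, t, n)
  "tdtct" → prefix "tdt" already present; 2 new (c, t)
  "tcccnccdd" → prefix "tccc" already present; 5 new (n, c, c, d, d)
  "tdtnztndz" → prefix "tdtnztnd" already present; 1 new (z)
  "tccccztnnz" → prefix "tccc" already present; 6 new (c, z, t, n, n, z)
  "dt" → prefix "dt" already present; 0 new (none)
Total nodes = 10 + 9 + 11 + 3 + 8 + 3 + 4 + 2 + 1 + 2 + 10 + 0 + 3 + 5 + 6 + 2 + 5 + 1 + 6 + 0 = 91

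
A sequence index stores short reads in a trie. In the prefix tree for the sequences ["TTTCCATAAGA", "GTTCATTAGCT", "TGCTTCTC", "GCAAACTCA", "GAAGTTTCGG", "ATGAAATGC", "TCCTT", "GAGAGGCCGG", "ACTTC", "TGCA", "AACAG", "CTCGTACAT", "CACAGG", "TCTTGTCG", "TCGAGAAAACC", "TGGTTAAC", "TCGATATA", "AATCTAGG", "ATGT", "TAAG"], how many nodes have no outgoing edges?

20

Leaves are exactly the stored words that no other stored word extends.
Those words: "AACAG", "AATCTAGG", "ACTTC", "ATGAAATGC", "ATGT", "CACAGG", "CTCGTACAT", "GAAGTTTCGG", "GAGAGGCCGG", "GCAAACTCA", "GTTCATTAGCT", "TAAG", "TCCTT", "TCGAGAAAACC", "TCGATATA", "TCTTGTCG", "TGCA", "TGCTTCTC", "TGGTTAAC", "TTTCCATAAGA"
Leaf count: 20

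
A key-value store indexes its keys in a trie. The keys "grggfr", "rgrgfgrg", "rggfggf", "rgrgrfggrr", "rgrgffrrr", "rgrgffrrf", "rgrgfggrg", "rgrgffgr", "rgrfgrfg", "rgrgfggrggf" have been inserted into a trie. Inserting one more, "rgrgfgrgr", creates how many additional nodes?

Walking "rgrgfgrgr" from the root, the first 8 characters ("rgrgfgrg") follow existing edges; "r" is the first miss.
New nodes needed: |"rgrgfgrgr"| − 8 = 9 − 8 = 1.

1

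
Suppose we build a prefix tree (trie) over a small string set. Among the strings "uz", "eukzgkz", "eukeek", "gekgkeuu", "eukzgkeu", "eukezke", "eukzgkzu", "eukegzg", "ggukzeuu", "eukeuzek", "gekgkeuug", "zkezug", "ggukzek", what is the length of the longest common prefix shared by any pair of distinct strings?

8

Equivalently: take the maximum, over all pairs, of their longest common prefix length.
e.g. "gekgkeuu" and "gekgkeuug" share the prefix "gekgkeuu" of length 8; no pair shares a longer one.
Longest shared-prefix length: 8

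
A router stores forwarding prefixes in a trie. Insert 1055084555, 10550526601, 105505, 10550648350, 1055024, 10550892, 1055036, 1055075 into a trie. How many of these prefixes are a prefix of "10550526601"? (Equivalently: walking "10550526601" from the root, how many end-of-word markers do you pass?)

2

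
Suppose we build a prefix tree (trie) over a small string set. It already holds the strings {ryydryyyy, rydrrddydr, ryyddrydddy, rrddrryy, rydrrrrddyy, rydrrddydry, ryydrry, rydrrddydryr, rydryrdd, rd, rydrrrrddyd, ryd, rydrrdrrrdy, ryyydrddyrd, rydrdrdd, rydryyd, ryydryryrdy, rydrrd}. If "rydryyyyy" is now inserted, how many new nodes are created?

3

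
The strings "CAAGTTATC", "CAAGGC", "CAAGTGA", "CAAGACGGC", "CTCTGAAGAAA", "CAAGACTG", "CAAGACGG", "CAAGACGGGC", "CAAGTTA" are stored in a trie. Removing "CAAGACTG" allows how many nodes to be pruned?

A node on "CAAGACTG"'s path can go only if nothing else ends at it or branches off below it.
The suffix "TG" (2 nodes) is used only by "CAAGACTG"; the node for "CAAGAC" still has the child "G", so pruning stops there.
Nodes removed: 2

2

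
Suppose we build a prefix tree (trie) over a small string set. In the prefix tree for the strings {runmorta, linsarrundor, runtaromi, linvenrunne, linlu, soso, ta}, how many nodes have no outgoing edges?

7

Leaves are exactly the stored words that no other stored word extends.
Those words: "linlu", "linsarrundor", "linvenrunne", "runmorta", "runtaromi", "soso", "ta"
Leaf count: 7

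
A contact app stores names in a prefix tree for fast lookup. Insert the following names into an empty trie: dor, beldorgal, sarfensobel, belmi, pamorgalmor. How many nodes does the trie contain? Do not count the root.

36

For each word, the new-node count is its length minus the longest prefix already in the trie:
  "dor" → 3 new (d, o, r)
  "beldorgal" → 9 new (b, e, l, d, o, r, g, a, l)
  "sarfensobel" → 11 new (s, a, r, f, e, n, s, o, b, e, l)
  "belmi" → prefix "bel" already present; 2 new (m, i)
  "pamorgalmor" → 11 new (p, a, m, o, r, g, a, l, m, o, r)
Total nodes = 3 + 9 + 11 + 2 + 11 = 36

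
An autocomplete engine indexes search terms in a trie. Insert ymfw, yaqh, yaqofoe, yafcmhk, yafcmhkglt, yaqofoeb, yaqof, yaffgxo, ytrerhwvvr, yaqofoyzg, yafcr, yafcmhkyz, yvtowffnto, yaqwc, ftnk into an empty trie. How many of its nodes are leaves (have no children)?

12

A leaf is a node with no children — equivalently, the end of a word that is not a proper prefix of any other stored word.
Those words: "ftnk", "yafcmhkglt", "yafcmhkyz", "yafcr", "yaffgxo", "yaqh", "yaqofoeb", "yaqofoyzg", "yaqwc", "ymfw", "ytrerhwvvr", "yvtowffnto"
Leaf count: 12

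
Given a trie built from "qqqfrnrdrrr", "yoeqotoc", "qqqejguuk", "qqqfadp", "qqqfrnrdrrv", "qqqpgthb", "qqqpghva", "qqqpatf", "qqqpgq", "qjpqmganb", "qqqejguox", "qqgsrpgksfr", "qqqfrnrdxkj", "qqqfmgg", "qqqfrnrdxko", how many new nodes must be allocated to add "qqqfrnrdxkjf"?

Walking "qqqfrnrdxkjf" from the root, the first 11 characters ("qqqfrnrdxkj") follow existing edges; "f" is the first miss.
New nodes needed: |"qqqfrnrdxkjf"| − 11 = 12 − 11 = 1.

1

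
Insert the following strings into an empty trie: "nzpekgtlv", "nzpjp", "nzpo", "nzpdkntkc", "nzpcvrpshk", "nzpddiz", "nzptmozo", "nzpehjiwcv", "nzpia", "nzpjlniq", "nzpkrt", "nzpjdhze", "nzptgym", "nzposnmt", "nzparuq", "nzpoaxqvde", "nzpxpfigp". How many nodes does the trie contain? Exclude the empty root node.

75

Trace insertions, counting only characters that open a new branch:
  "nzpekgtlv" → 9 new (n, z, p, e, k, g, t, l, v)
  "nzpjp" → prefix "nzp" already present; 2 new (j, p)
  "nzpo" → prefix "nzp" already present; 1 new (o)
  "nzpdkntkc" → prefix "nzp" already present; 6 new (d, k, n, t, k, c)
  "nzpcvrpshk" → prefix "nzp" already present; 7 new (c, v, r, p, s, h, k)
  "nzpddiz" → prefix "nzpd" already present; 3 new (d, i, z)
  "nzptmozo" → prefix "nzp" already present; 5 new (t, m, o, z, o)
  "nzpehjiwcv" → prefix "nzpe" already present; 6 new (h, j, i, w, c, v)
  "nzpia" → prefix "nzp" already present; 2 new (i, a)
  "nzpjlniq" → prefix "nzpj" already present; 4 new (l, n, i, q)
  "nzpkrt" → prefix "nzp" already present; 3 new (k, r, t)
  "nzpjdhze" → prefix "nzpj" already present; 4 new (d, h, z, e)
  "nzptgym" → prefix "nzpt" already present; 3 new (g, y, m)
  "nzposnmt" → prefix "nzpo" already present; 4 new (s, n, m, t)
  "nzparuq" → prefix "nzp" already present; 4 new (a, r, u, q)
  "nzpoaxqvde" → prefix "nzpo" already present; 6 new (a, x, q, v, d, e)
  "nzpxpfigp" → prefix "nzp" already present; 6 new (x, p, f, i, g, p)
Total nodes = 9 + 2 + 1 + 6 + 7 + 3 + 5 + 6 + 2 + 4 + 3 + 4 + 3 + 4 + 4 + 6 + 6 = 75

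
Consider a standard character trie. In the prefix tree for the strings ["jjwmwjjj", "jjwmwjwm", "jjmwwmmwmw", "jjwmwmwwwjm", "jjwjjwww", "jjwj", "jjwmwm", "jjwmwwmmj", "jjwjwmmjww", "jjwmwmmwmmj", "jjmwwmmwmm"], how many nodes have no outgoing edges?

Leaves are exactly the stored words that no other stored word extends.
Those words: "jjmwwmmwmm", "jjmwwmmwmw", "jjwjjwww", "jjwjwmmjww", "jjwmwjjj", "jjwmwjwm", "jjwmwmmwmmj", "jjwmwmwwwjm", "jjwmwwmmj"
Leaf count: 9

9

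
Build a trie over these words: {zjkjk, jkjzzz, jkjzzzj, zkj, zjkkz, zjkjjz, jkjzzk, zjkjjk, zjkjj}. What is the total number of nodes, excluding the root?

20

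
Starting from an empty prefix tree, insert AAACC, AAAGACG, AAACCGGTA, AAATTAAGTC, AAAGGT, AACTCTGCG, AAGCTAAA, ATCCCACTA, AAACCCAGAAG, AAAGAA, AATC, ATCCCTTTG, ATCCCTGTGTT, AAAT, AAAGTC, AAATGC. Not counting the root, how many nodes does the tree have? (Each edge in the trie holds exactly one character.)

65

Trace insertions, counting only characters that open a new branch:
  "AAACC" → 5 new (A, A, A, C, C)
  "AAAGACG" → prefix "AAA" already present; 4 new (G, A, C, G)
  "AAACCGGTA" → prefix "AAACC" already present; 4 new (G, G, T, A)
  "AAATTAAGTC" → prefix "AAA" already present; 7 new (T, T, A, A, G, T, C)
  "AAAGGT" → prefix "AAAG" already present; 2 new (G, T)
  "AACTCTGCG" → prefix "AA" already present; 7 new (C, T, C, T, G, C, G)
  "AAGCTAAA" → prefix "AA" already present; 6 new (G, C, T, A, A, A)
  "ATCCCACTA" → prefix "A" already present; 8 new (T, C, C, C, A, C, T, A)
  "AAACCCAGAAG" → prefix "AAACC" already present; 6 new (C, A, G, A, A, G)
  "AAAGAA" → prefix "AAAGA" already present; 1 new (A)
  "AATC" → prefix "AA" already present; 2 new (T, C)
  "ATCCCTTTG" → prefix "ATCCC" already present; 4 new (T, T, T, G)
  "ATCCCTGTGTT" → prefix "ATCCCT" already present; 5 new (G, T, G, T, T)
  "AAAT" → prefix "AAAT" already present; 0 new (none)
  "AAAGTC" → prefix "AAAG" already present; 2 new (T, C)
  "AAATGC" → prefix "AAAT" already present; 2 new (G, C)
Total nodes = 5 + 4 + 4 + 7 + 2 + 7 + 6 + 8 + 6 + 1 + 2 + 4 + 5 + 0 + 2 + 2 = 65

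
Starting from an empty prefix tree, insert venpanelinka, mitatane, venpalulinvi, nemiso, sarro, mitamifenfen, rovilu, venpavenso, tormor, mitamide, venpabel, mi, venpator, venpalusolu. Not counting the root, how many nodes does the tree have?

75

Trace insertions, counting only characters that open a new branch:
  "venpanelinka" → 12 new (v, e, n, p, a, n, e, l, i, n, k, a)
  "mitatane" → 8 new (m, i, t, a, t, a, n, e)
  "venpalulinvi" → prefix "venpa" already present; 7 new (l, u, l, i, n, v, i)
  "nemiso" → 6 new (n, e, m, i, s, o)
  "sarro" → 5 new (s, a, r, r, o)
  "mitamifenfen" → prefix "mita" already present; 8 new (m, i, f, e, n, f, e, n)
  "rovilu" → 6 new (r, o, v, i, l, u)
  "venpavenso" → prefix "venpa" already present; 5 new (v, e, n, s, o)
  "tormor" → 6 new (t, o, r, m, o, r)
  "mitamide" → prefix "mitami" already present; 2 new (d, e)
  "venpabel" → prefix "venpa" already present; 3 new (b, e, l)
  "mi" → prefix "mi" already present; 0 new (none)
  "venpator" → prefix "venpa" already present; 3 new (t, o, r)
  "venpalusolu" → prefix "venpalu" already present; 4 new (s, o, l, u)
Total nodes = 12 + 8 + 7 + 6 + 5 + 8 + 6 + 5 + 6 + 2 + 3 + 0 + 3 + 4 = 75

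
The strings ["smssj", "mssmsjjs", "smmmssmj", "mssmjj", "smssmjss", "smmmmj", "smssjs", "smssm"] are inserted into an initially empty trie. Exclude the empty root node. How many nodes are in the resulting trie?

For each word, the new-node count is its length minus the longest prefix already in the trie:
  "smssj" → 5 new (s, m, s, s, j)
  "mssmsjjs" → 8 new (m, s, s, m, s, j, j, s)
  "smmmssmj" → prefix "sm" already present; 6 new (m, m, s, s, m, j)
  "mssmjj" → prefix "mssm" already present; 2 new (j, j)
  "smssmjss" → prefix "smss" already present; 4 new (m, j, s, s)
  "smmmmj" → prefix "smmm" already present; 2 new (m, j)
  "smssjs" → prefix "smssj" already present; 1 new (s)
  "smssm" → prefix "smssm" already present; 0 new (none)
Total nodes = 5 + 8 + 6 + 2 + 4 + 2 + 1 + 0 = 28

28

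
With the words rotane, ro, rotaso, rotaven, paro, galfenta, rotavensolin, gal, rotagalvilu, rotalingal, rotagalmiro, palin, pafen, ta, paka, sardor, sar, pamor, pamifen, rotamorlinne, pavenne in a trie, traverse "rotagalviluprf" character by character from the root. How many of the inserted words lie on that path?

2

Traverse "rotagalviluprf" character by character; count nodes along the way that are marked as word ends.
Prefixes of the query that are stored words: "ro", "rotagalvilu"
Count: 2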